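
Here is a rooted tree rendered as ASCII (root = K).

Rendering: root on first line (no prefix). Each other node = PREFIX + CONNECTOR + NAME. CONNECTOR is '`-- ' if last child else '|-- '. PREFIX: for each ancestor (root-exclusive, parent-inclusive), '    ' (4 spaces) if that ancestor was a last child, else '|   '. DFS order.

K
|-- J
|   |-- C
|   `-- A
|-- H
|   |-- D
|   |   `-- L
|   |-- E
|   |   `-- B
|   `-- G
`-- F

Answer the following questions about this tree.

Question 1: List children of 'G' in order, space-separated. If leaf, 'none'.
Node G's children (from adjacency): (leaf)

Answer: none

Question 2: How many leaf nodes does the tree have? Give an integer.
Leaves (nodes with no children): A, B, C, F, G, L

Answer: 6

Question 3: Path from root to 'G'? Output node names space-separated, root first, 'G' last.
Walk down from root: K -> H -> G

Answer: K H G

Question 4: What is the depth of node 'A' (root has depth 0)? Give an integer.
Path from root to A: K -> J -> A
Depth = number of edges = 2

Answer: 2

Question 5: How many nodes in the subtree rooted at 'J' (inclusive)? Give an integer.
Answer: 3

Derivation:
Subtree rooted at J contains: A, C, J
Count = 3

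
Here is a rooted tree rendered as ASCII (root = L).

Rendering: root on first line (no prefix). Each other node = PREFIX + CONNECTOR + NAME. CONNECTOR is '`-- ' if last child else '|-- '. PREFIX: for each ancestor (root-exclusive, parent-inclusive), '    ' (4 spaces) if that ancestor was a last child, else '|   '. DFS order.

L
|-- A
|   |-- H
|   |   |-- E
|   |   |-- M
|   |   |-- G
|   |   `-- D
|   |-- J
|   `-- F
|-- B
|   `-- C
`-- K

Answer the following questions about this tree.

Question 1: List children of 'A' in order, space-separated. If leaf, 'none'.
Answer: H J F

Derivation:
Node A's children (from adjacency): H, J, F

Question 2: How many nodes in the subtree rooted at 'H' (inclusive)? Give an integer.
Subtree rooted at H contains: D, E, G, H, M
Count = 5

Answer: 5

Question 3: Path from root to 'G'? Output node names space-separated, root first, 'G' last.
Walk down from root: L -> A -> H -> G

Answer: L A H G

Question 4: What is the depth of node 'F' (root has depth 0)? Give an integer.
Answer: 2

Derivation:
Path from root to F: L -> A -> F
Depth = number of edges = 2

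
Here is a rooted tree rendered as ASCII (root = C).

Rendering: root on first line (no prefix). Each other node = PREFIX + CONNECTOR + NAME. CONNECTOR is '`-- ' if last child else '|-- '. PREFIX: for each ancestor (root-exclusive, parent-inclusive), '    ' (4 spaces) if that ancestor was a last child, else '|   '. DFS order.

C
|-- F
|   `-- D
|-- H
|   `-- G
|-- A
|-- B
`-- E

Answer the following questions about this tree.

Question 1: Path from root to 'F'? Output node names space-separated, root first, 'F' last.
Walk down from root: C -> F

Answer: C F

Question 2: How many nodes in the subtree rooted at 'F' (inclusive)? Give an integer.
Subtree rooted at F contains: D, F
Count = 2

Answer: 2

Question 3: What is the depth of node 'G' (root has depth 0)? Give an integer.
Answer: 2

Derivation:
Path from root to G: C -> H -> G
Depth = number of edges = 2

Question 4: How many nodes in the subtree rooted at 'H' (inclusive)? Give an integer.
Answer: 2

Derivation:
Subtree rooted at H contains: G, H
Count = 2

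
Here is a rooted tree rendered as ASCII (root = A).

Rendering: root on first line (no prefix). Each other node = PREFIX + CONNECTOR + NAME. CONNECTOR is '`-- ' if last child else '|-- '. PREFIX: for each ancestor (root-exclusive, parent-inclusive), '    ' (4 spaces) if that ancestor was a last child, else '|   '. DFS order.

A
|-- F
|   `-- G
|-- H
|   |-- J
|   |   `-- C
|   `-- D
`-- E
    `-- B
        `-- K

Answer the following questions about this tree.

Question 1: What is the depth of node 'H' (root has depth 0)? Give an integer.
Path from root to H: A -> H
Depth = number of edges = 1

Answer: 1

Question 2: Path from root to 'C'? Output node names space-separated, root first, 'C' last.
Answer: A H J C

Derivation:
Walk down from root: A -> H -> J -> C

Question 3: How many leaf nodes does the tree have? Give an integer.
Answer: 4

Derivation:
Leaves (nodes with no children): C, D, G, K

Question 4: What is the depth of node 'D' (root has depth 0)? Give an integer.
Answer: 2

Derivation:
Path from root to D: A -> H -> D
Depth = number of edges = 2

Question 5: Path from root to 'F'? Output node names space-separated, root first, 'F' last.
Walk down from root: A -> F

Answer: A F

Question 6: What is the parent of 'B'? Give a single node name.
Scan adjacency: B appears as child of E

Answer: E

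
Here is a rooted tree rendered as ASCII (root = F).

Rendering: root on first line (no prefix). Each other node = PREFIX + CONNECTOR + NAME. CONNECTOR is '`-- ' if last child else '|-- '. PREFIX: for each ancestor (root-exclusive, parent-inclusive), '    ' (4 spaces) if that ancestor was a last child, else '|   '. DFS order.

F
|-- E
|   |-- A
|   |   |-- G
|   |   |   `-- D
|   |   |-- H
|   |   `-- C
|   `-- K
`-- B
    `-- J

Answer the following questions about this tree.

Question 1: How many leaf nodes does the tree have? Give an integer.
Leaves (nodes with no children): C, D, H, J, K

Answer: 5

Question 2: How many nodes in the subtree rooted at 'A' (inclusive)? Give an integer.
Subtree rooted at A contains: A, C, D, G, H
Count = 5

Answer: 5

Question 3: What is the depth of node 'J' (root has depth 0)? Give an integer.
Answer: 2

Derivation:
Path from root to J: F -> B -> J
Depth = number of edges = 2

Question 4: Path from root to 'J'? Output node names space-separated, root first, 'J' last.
Answer: F B J

Derivation:
Walk down from root: F -> B -> J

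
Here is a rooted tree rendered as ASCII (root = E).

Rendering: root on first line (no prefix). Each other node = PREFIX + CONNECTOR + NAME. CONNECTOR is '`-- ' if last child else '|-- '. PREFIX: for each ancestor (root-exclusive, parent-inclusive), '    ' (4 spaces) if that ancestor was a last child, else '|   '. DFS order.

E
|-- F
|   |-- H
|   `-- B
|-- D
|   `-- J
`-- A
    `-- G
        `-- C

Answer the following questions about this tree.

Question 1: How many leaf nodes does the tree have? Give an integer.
Leaves (nodes with no children): B, C, H, J

Answer: 4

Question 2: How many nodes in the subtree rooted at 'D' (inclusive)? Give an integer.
Answer: 2

Derivation:
Subtree rooted at D contains: D, J
Count = 2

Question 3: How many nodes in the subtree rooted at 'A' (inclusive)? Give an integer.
Answer: 3

Derivation:
Subtree rooted at A contains: A, C, G
Count = 3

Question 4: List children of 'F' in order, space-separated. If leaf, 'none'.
Answer: H B

Derivation:
Node F's children (from adjacency): H, B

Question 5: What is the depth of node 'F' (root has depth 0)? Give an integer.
Path from root to F: E -> F
Depth = number of edges = 1

Answer: 1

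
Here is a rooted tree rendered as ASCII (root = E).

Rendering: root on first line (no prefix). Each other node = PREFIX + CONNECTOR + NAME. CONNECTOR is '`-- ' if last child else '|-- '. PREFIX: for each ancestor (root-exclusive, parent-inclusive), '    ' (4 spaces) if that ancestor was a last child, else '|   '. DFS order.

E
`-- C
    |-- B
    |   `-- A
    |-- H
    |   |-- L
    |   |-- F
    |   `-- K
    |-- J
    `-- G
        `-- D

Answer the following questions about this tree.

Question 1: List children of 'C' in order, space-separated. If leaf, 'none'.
Answer: B H J G

Derivation:
Node C's children (from adjacency): B, H, J, G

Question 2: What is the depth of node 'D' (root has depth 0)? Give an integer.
Path from root to D: E -> C -> G -> D
Depth = number of edges = 3

Answer: 3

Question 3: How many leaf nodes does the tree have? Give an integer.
Answer: 6

Derivation:
Leaves (nodes with no children): A, D, F, J, K, L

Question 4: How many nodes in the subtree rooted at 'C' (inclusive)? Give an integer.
Subtree rooted at C contains: A, B, C, D, F, G, H, J, K, L
Count = 10

Answer: 10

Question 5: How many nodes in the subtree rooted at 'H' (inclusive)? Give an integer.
Subtree rooted at H contains: F, H, K, L
Count = 4

Answer: 4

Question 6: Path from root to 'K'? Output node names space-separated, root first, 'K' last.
Walk down from root: E -> C -> H -> K

Answer: E C H K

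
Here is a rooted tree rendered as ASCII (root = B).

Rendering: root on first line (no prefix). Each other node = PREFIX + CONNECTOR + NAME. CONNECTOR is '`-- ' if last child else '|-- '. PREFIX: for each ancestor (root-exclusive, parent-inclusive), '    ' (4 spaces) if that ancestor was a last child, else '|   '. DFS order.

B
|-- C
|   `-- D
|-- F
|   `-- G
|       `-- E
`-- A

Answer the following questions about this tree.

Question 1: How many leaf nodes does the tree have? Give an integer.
Leaves (nodes with no children): A, D, E

Answer: 3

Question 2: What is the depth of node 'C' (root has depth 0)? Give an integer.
Answer: 1

Derivation:
Path from root to C: B -> C
Depth = number of edges = 1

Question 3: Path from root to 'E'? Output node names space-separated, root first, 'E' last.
Answer: B F G E

Derivation:
Walk down from root: B -> F -> G -> E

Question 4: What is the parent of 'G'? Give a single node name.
Scan adjacency: G appears as child of F

Answer: F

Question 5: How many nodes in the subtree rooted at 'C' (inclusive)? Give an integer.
Subtree rooted at C contains: C, D
Count = 2

Answer: 2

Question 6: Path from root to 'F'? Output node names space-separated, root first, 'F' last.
Answer: B F

Derivation:
Walk down from root: B -> F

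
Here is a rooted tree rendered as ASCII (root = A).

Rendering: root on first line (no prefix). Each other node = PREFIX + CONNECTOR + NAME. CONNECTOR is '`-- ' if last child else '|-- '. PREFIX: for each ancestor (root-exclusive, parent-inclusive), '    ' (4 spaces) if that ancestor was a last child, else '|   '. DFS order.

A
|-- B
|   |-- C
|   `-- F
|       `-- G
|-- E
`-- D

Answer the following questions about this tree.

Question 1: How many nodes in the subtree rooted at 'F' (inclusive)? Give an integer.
Answer: 2

Derivation:
Subtree rooted at F contains: F, G
Count = 2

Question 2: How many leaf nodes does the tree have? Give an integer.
Leaves (nodes with no children): C, D, E, G

Answer: 4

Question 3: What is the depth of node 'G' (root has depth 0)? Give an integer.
Answer: 3

Derivation:
Path from root to G: A -> B -> F -> G
Depth = number of edges = 3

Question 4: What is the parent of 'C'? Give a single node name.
Answer: B

Derivation:
Scan adjacency: C appears as child of B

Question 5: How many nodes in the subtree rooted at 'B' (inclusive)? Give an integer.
Subtree rooted at B contains: B, C, F, G
Count = 4

Answer: 4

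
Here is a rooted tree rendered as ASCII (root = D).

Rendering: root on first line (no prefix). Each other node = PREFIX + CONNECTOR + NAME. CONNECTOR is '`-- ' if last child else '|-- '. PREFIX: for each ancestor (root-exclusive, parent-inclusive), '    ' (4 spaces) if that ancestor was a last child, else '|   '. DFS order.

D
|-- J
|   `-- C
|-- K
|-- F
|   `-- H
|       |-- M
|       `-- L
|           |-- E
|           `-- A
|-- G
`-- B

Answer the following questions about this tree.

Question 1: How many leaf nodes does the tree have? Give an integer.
Leaves (nodes with no children): A, B, C, E, G, K, M

Answer: 7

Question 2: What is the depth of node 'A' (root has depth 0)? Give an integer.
Path from root to A: D -> F -> H -> L -> A
Depth = number of edges = 4

Answer: 4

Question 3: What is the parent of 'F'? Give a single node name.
Answer: D

Derivation:
Scan adjacency: F appears as child of D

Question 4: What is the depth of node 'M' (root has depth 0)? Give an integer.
Path from root to M: D -> F -> H -> M
Depth = number of edges = 3

Answer: 3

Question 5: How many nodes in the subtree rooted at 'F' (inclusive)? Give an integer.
Subtree rooted at F contains: A, E, F, H, L, M
Count = 6

Answer: 6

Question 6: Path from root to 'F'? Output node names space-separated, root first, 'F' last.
Answer: D F

Derivation:
Walk down from root: D -> F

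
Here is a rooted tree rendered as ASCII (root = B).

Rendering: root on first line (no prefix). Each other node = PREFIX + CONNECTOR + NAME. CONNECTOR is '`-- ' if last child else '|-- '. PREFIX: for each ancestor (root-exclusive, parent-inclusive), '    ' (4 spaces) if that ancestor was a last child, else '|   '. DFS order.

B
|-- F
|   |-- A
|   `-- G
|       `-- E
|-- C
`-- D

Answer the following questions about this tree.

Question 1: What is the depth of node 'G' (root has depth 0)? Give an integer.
Path from root to G: B -> F -> G
Depth = number of edges = 2

Answer: 2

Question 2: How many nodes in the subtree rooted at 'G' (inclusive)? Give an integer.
Answer: 2

Derivation:
Subtree rooted at G contains: E, G
Count = 2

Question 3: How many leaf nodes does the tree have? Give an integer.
Leaves (nodes with no children): A, C, D, E

Answer: 4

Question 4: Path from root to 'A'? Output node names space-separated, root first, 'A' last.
Answer: B F A

Derivation:
Walk down from root: B -> F -> A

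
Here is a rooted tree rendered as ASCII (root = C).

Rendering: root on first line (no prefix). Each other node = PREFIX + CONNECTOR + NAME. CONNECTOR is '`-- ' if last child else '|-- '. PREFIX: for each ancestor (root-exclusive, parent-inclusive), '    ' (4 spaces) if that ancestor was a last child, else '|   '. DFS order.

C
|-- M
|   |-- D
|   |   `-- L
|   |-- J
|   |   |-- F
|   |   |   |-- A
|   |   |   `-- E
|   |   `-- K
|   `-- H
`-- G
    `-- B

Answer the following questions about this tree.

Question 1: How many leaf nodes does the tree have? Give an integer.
Leaves (nodes with no children): A, B, E, H, K, L

Answer: 6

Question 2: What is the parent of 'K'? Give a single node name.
Scan adjacency: K appears as child of J

Answer: J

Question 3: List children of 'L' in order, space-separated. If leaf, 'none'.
Answer: none

Derivation:
Node L's children (from adjacency): (leaf)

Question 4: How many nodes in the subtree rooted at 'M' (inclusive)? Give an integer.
Subtree rooted at M contains: A, D, E, F, H, J, K, L, M
Count = 9

Answer: 9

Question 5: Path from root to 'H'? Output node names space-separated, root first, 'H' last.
Answer: C M H

Derivation:
Walk down from root: C -> M -> H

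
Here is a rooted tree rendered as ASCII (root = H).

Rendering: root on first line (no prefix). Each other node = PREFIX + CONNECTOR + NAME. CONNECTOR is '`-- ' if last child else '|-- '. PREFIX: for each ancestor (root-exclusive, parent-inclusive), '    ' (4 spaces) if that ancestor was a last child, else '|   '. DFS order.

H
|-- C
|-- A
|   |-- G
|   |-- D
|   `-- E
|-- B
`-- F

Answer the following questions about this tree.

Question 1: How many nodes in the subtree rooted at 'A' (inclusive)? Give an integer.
Subtree rooted at A contains: A, D, E, G
Count = 4

Answer: 4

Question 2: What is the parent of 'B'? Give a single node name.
Answer: H

Derivation:
Scan adjacency: B appears as child of H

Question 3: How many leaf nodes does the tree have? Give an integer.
Leaves (nodes with no children): B, C, D, E, F, G

Answer: 6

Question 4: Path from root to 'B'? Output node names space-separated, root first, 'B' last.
Walk down from root: H -> B

Answer: H B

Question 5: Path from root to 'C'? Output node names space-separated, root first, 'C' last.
Answer: H C

Derivation:
Walk down from root: H -> C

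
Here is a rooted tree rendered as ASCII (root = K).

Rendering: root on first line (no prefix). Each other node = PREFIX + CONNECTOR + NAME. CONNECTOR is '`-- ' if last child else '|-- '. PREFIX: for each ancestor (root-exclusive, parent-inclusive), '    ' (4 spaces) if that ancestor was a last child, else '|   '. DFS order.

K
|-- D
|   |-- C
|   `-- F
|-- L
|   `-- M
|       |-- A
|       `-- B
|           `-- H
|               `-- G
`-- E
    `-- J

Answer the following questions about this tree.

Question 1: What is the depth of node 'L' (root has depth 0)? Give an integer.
Answer: 1

Derivation:
Path from root to L: K -> L
Depth = number of edges = 1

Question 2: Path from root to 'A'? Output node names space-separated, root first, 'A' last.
Answer: K L M A

Derivation:
Walk down from root: K -> L -> M -> A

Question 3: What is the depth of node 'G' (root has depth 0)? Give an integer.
Answer: 5

Derivation:
Path from root to G: K -> L -> M -> B -> H -> G
Depth = number of edges = 5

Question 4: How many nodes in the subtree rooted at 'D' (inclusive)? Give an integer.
Subtree rooted at D contains: C, D, F
Count = 3

Answer: 3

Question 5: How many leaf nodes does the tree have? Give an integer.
Answer: 5

Derivation:
Leaves (nodes with no children): A, C, F, G, J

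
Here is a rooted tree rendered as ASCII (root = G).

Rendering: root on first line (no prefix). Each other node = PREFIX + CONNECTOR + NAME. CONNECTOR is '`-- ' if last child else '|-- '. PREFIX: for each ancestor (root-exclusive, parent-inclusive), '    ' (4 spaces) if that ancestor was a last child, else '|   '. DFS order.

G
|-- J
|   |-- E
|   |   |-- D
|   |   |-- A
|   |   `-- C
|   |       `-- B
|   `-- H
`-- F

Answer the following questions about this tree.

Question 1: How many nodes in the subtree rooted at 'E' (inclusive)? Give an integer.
Subtree rooted at E contains: A, B, C, D, E
Count = 5

Answer: 5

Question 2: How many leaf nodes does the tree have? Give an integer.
Answer: 5

Derivation:
Leaves (nodes with no children): A, B, D, F, H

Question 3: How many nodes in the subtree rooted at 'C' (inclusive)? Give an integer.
Subtree rooted at C contains: B, C
Count = 2

Answer: 2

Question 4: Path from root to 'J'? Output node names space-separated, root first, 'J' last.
Walk down from root: G -> J

Answer: G J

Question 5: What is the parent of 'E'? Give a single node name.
Scan adjacency: E appears as child of J

Answer: J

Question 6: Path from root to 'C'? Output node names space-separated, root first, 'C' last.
Answer: G J E C

Derivation:
Walk down from root: G -> J -> E -> C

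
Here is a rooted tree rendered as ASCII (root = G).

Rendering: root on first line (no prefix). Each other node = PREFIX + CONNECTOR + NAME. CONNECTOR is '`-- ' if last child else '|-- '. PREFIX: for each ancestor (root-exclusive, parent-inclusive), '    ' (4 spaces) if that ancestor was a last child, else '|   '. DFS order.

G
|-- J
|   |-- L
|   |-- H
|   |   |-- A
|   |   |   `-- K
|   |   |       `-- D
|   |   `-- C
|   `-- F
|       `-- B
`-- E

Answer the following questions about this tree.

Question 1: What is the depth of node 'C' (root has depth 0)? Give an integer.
Answer: 3

Derivation:
Path from root to C: G -> J -> H -> C
Depth = number of edges = 3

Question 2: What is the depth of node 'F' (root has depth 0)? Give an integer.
Path from root to F: G -> J -> F
Depth = number of edges = 2

Answer: 2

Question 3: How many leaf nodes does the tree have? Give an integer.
Leaves (nodes with no children): B, C, D, E, L

Answer: 5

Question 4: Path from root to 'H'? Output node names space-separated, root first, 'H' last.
Answer: G J H

Derivation:
Walk down from root: G -> J -> H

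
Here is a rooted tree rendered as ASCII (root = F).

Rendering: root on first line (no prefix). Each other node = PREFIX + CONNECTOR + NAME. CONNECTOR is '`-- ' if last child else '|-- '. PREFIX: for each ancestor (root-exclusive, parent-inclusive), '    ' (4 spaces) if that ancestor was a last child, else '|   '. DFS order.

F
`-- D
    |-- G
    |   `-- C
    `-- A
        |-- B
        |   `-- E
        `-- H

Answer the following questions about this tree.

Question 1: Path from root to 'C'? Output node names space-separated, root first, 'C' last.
Walk down from root: F -> D -> G -> C

Answer: F D G C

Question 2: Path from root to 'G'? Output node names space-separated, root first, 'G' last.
Walk down from root: F -> D -> G

Answer: F D G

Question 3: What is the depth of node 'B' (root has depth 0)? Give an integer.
Answer: 3

Derivation:
Path from root to B: F -> D -> A -> B
Depth = number of edges = 3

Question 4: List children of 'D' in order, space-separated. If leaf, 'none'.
Node D's children (from adjacency): G, A

Answer: G A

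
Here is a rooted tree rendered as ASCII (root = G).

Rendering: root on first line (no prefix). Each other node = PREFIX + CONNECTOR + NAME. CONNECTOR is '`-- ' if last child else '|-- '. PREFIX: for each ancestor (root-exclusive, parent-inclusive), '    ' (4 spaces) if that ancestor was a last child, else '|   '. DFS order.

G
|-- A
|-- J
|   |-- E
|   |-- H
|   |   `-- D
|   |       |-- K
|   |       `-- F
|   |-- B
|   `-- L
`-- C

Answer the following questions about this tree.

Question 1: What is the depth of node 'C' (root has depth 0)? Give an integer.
Path from root to C: G -> C
Depth = number of edges = 1

Answer: 1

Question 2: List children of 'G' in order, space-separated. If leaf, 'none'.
Answer: A J C

Derivation:
Node G's children (from adjacency): A, J, C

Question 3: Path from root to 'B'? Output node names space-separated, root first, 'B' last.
Walk down from root: G -> J -> B

Answer: G J B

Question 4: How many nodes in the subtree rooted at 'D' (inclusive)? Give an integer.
Answer: 3

Derivation:
Subtree rooted at D contains: D, F, K
Count = 3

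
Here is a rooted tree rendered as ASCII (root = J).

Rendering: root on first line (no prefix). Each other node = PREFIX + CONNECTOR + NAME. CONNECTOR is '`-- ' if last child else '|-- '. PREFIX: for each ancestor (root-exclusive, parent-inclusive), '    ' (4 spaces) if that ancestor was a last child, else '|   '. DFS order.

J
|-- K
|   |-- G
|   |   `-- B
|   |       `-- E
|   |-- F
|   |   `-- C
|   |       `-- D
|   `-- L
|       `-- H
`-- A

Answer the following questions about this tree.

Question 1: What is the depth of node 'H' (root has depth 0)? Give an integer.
Path from root to H: J -> K -> L -> H
Depth = number of edges = 3

Answer: 3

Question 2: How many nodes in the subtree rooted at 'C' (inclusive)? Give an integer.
Answer: 2

Derivation:
Subtree rooted at C contains: C, D
Count = 2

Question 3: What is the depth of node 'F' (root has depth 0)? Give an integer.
Path from root to F: J -> K -> F
Depth = number of edges = 2

Answer: 2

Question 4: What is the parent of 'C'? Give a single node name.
Scan adjacency: C appears as child of F

Answer: F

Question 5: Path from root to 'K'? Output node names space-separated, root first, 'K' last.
Walk down from root: J -> K

Answer: J K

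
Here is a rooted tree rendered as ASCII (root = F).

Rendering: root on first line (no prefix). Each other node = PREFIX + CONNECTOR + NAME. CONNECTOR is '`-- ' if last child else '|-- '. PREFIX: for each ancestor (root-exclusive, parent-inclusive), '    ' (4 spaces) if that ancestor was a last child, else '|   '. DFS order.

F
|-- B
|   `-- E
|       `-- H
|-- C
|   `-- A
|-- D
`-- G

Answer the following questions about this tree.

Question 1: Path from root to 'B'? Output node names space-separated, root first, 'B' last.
Answer: F B

Derivation:
Walk down from root: F -> B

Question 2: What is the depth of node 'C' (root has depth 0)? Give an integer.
Path from root to C: F -> C
Depth = number of edges = 1

Answer: 1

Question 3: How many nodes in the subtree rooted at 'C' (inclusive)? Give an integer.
Subtree rooted at C contains: A, C
Count = 2

Answer: 2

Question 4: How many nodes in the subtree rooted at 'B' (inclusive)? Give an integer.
Subtree rooted at B contains: B, E, H
Count = 3

Answer: 3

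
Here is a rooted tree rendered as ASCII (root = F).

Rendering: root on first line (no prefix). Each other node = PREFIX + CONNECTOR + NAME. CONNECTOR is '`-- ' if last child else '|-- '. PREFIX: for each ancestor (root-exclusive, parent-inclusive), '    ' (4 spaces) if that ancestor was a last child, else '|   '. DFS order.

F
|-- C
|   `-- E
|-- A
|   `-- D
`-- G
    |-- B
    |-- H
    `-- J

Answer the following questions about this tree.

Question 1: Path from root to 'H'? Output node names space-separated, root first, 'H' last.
Walk down from root: F -> G -> H

Answer: F G H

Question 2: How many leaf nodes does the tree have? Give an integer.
Leaves (nodes with no children): B, D, E, H, J

Answer: 5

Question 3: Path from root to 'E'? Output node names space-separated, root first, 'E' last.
Walk down from root: F -> C -> E

Answer: F C E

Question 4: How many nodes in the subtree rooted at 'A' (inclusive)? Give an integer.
Answer: 2

Derivation:
Subtree rooted at A contains: A, D
Count = 2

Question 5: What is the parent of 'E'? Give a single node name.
Scan adjacency: E appears as child of C

Answer: C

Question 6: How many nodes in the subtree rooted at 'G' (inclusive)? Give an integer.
Answer: 4

Derivation:
Subtree rooted at G contains: B, G, H, J
Count = 4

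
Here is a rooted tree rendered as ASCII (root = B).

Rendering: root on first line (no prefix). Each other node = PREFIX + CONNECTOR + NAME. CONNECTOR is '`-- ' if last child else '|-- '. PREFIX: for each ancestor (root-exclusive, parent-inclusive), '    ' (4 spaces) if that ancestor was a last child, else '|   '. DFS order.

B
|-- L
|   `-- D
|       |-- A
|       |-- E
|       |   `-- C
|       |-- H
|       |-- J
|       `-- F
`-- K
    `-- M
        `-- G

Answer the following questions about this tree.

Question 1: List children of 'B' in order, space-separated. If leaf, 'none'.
Answer: L K

Derivation:
Node B's children (from adjacency): L, K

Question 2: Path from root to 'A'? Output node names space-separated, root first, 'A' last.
Walk down from root: B -> L -> D -> A

Answer: B L D A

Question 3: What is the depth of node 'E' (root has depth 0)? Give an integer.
Answer: 3

Derivation:
Path from root to E: B -> L -> D -> E
Depth = number of edges = 3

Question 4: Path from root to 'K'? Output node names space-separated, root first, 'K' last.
Walk down from root: B -> K

Answer: B K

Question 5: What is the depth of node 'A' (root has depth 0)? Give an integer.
Answer: 3

Derivation:
Path from root to A: B -> L -> D -> A
Depth = number of edges = 3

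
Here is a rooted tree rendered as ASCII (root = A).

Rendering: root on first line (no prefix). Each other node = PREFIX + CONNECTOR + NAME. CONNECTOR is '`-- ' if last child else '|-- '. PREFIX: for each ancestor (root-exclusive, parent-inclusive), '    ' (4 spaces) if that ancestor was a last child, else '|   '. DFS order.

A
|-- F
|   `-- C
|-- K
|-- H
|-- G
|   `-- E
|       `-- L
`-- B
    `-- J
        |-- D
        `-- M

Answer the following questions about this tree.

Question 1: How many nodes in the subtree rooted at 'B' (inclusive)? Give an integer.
Answer: 4

Derivation:
Subtree rooted at B contains: B, D, J, M
Count = 4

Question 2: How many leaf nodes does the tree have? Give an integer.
Answer: 6

Derivation:
Leaves (nodes with no children): C, D, H, K, L, M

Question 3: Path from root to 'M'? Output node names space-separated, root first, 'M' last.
Walk down from root: A -> B -> J -> M

Answer: A B J M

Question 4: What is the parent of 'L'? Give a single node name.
Scan adjacency: L appears as child of E

Answer: E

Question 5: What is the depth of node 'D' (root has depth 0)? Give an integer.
Path from root to D: A -> B -> J -> D
Depth = number of edges = 3

Answer: 3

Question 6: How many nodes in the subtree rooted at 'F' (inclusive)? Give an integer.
Subtree rooted at F contains: C, F
Count = 2

Answer: 2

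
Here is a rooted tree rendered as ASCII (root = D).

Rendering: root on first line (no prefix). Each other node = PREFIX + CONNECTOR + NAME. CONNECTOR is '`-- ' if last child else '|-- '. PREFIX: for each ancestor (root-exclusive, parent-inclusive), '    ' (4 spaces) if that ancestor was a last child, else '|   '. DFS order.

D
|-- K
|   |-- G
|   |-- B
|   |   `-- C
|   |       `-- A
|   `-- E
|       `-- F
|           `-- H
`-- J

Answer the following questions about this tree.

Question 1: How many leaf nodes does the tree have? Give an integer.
Answer: 4

Derivation:
Leaves (nodes with no children): A, G, H, J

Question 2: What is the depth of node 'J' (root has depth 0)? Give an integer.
Answer: 1

Derivation:
Path from root to J: D -> J
Depth = number of edges = 1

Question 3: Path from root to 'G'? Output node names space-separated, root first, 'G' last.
Answer: D K G

Derivation:
Walk down from root: D -> K -> G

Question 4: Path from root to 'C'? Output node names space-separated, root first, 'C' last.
Answer: D K B C

Derivation:
Walk down from root: D -> K -> B -> C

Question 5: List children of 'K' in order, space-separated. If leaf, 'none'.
Node K's children (from adjacency): G, B, E

Answer: G B E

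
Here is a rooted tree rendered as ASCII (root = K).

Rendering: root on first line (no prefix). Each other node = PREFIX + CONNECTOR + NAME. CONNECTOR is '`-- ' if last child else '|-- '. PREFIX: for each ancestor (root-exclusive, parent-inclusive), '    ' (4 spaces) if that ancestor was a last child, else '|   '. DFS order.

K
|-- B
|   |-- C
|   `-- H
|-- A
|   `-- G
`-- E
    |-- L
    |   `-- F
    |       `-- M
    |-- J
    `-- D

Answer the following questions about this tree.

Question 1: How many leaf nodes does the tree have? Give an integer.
Answer: 6

Derivation:
Leaves (nodes with no children): C, D, G, H, J, M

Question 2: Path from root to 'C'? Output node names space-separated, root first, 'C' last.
Walk down from root: K -> B -> C

Answer: K B C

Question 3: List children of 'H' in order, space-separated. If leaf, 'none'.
Node H's children (from adjacency): (leaf)

Answer: none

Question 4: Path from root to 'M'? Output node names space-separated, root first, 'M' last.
Answer: K E L F M

Derivation:
Walk down from root: K -> E -> L -> F -> M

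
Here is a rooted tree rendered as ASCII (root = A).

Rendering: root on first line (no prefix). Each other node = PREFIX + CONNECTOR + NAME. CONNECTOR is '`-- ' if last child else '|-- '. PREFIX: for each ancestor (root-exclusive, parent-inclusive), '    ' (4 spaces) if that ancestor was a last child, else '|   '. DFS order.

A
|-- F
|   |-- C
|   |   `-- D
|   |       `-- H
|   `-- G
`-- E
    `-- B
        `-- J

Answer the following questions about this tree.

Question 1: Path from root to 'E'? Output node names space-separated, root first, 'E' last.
Walk down from root: A -> E

Answer: A E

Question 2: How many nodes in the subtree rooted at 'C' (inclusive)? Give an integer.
Subtree rooted at C contains: C, D, H
Count = 3

Answer: 3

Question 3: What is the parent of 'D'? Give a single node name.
Scan adjacency: D appears as child of C

Answer: C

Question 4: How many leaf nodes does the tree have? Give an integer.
Answer: 3

Derivation:
Leaves (nodes with no children): G, H, J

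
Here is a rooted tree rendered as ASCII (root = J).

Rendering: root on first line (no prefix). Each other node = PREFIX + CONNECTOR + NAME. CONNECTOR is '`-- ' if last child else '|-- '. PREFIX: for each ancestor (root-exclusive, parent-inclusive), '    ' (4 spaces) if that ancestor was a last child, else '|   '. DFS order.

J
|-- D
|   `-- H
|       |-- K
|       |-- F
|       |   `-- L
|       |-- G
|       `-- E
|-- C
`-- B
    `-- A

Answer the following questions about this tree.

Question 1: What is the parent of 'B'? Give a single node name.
Answer: J

Derivation:
Scan adjacency: B appears as child of J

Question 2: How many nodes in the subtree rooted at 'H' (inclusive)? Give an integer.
Answer: 6

Derivation:
Subtree rooted at H contains: E, F, G, H, K, L
Count = 6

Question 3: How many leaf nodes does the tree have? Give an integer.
Answer: 6

Derivation:
Leaves (nodes with no children): A, C, E, G, K, L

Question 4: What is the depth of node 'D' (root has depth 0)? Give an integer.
Answer: 1

Derivation:
Path from root to D: J -> D
Depth = number of edges = 1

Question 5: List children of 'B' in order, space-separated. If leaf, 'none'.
Answer: A

Derivation:
Node B's children (from adjacency): A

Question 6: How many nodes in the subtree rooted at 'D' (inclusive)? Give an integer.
Subtree rooted at D contains: D, E, F, G, H, K, L
Count = 7

Answer: 7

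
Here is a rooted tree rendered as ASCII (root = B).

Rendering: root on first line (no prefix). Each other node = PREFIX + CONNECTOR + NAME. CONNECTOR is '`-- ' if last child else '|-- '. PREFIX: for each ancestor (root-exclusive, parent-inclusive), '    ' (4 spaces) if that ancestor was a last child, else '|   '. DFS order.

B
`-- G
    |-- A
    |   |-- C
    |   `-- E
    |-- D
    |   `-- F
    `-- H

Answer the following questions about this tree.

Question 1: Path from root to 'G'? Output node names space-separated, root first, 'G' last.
Answer: B G

Derivation:
Walk down from root: B -> G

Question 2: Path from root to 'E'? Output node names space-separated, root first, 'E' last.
Walk down from root: B -> G -> A -> E

Answer: B G A E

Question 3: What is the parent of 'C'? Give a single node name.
Answer: A

Derivation:
Scan adjacency: C appears as child of A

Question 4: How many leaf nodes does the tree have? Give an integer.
Answer: 4

Derivation:
Leaves (nodes with no children): C, E, F, H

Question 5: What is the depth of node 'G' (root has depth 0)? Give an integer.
Path from root to G: B -> G
Depth = number of edges = 1

Answer: 1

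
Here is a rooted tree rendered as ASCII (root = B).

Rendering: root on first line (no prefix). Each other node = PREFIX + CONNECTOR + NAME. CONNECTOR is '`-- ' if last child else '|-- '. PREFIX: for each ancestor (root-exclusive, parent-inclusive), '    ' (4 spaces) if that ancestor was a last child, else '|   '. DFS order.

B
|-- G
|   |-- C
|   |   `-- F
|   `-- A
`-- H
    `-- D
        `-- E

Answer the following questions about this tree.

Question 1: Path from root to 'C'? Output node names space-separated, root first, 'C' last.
Answer: B G C

Derivation:
Walk down from root: B -> G -> C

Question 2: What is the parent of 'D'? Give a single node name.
Answer: H

Derivation:
Scan adjacency: D appears as child of H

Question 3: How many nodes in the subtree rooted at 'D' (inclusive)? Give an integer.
Subtree rooted at D contains: D, E
Count = 2

Answer: 2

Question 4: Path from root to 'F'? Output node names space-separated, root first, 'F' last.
Walk down from root: B -> G -> C -> F

Answer: B G C F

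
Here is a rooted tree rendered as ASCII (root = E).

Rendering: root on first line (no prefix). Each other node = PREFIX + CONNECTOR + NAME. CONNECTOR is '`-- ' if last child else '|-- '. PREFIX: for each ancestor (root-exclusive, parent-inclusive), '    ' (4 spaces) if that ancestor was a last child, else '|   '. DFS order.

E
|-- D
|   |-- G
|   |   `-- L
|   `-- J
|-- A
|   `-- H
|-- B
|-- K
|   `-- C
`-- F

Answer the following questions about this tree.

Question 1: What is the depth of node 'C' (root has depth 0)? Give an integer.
Path from root to C: E -> K -> C
Depth = number of edges = 2

Answer: 2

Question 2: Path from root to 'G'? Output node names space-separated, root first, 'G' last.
Walk down from root: E -> D -> G

Answer: E D G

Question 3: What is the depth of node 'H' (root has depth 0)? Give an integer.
Path from root to H: E -> A -> H
Depth = number of edges = 2

Answer: 2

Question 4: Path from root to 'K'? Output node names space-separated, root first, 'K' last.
Walk down from root: E -> K

Answer: E K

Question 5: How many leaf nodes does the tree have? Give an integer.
Answer: 6

Derivation:
Leaves (nodes with no children): B, C, F, H, J, L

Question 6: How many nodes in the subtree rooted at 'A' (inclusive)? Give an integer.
Subtree rooted at A contains: A, H
Count = 2

Answer: 2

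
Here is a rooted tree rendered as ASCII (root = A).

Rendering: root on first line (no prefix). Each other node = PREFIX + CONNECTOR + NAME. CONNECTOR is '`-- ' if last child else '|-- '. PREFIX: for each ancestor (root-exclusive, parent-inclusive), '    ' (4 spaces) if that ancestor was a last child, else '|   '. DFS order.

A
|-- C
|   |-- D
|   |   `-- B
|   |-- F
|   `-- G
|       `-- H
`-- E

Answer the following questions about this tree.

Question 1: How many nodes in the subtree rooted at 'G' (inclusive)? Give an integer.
Subtree rooted at G contains: G, H
Count = 2

Answer: 2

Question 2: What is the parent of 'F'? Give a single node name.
Scan adjacency: F appears as child of C

Answer: C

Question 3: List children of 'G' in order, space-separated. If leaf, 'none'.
Answer: H

Derivation:
Node G's children (from adjacency): H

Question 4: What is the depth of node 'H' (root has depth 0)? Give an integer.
Answer: 3

Derivation:
Path from root to H: A -> C -> G -> H
Depth = number of edges = 3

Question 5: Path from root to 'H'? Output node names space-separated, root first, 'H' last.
Answer: A C G H

Derivation:
Walk down from root: A -> C -> G -> H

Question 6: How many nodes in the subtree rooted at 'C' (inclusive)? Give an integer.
Answer: 6

Derivation:
Subtree rooted at C contains: B, C, D, F, G, H
Count = 6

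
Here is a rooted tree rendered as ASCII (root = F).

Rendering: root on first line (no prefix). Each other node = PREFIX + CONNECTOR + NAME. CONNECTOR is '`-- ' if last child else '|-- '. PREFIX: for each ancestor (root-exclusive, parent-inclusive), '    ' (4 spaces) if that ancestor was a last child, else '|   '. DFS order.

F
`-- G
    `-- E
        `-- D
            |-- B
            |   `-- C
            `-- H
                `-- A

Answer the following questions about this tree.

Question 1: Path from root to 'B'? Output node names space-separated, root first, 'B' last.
Answer: F G E D B

Derivation:
Walk down from root: F -> G -> E -> D -> B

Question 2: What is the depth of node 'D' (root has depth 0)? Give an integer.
Answer: 3

Derivation:
Path from root to D: F -> G -> E -> D
Depth = number of edges = 3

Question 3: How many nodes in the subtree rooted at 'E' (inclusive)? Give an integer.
Answer: 6

Derivation:
Subtree rooted at E contains: A, B, C, D, E, H
Count = 6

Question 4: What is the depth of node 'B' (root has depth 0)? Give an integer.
Path from root to B: F -> G -> E -> D -> B
Depth = number of edges = 4

Answer: 4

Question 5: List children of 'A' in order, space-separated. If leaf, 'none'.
Answer: none

Derivation:
Node A's children (from adjacency): (leaf)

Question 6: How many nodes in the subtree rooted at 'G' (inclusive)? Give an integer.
Subtree rooted at G contains: A, B, C, D, E, G, H
Count = 7

Answer: 7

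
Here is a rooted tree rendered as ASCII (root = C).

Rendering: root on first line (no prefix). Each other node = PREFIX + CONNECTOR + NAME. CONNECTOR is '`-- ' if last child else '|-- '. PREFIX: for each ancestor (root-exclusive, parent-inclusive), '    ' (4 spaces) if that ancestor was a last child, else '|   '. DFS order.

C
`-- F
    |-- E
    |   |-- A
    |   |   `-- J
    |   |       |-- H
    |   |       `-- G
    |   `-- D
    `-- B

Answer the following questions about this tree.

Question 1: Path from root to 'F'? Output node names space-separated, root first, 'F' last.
Answer: C F

Derivation:
Walk down from root: C -> F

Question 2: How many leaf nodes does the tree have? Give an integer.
Answer: 4

Derivation:
Leaves (nodes with no children): B, D, G, H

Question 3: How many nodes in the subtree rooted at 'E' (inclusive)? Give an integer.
Subtree rooted at E contains: A, D, E, G, H, J
Count = 6

Answer: 6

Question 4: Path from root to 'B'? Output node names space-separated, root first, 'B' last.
Walk down from root: C -> F -> B

Answer: C F B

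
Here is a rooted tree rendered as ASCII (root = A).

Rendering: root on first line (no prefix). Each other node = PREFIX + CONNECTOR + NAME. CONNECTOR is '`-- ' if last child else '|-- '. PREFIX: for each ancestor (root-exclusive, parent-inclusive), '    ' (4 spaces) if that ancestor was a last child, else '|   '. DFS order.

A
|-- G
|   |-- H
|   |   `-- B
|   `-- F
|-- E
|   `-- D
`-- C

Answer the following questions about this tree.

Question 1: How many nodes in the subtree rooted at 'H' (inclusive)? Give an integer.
Answer: 2

Derivation:
Subtree rooted at H contains: B, H
Count = 2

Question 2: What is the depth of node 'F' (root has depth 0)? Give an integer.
Path from root to F: A -> G -> F
Depth = number of edges = 2

Answer: 2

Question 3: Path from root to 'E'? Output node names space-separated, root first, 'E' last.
Answer: A E

Derivation:
Walk down from root: A -> E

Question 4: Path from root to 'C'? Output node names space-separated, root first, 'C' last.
Answer: A C

Derivation:
Walk down from root: A -> C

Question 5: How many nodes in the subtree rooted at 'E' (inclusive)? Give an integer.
Answer: 2

Derivation:
Subtree rooted at E contains: D, E
Count = 2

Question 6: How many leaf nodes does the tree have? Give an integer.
Answer: 4

Derivation:
Leaves (nodes with no children): B, C, D, F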